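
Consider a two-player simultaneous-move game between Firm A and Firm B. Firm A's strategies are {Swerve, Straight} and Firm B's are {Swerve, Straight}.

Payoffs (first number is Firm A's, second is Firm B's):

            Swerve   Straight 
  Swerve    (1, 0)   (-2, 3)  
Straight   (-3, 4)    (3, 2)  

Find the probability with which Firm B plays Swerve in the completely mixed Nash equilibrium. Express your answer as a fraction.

5/9

Let c be the probability that Firm B plays Swerve. In a completely mixed equilibrium, Firm A must be indifferent between Swerve and Straight.
Firm A's expected payoff from Swerve is c − 2(1−c); from Straight it is −3c + 3(1−c).
Setting these equal: 3c − 2 = −6c + 3, so c = 5/9.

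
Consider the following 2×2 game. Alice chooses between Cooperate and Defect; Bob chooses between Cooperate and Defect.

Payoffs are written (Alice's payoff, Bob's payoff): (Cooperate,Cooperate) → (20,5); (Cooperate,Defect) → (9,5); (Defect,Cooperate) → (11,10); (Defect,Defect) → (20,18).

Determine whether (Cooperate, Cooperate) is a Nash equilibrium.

At (Cooperate, Cooperate), Alice earns 20; switching to Defect would give 11, so Alice has no profitable deviation.
Bob earns 5; switching to Defect would give 5, so Bob has no profitable deviation.
Neither player can gain by a unilateral deviation, so this profile is a Nash equilibrium.

Yes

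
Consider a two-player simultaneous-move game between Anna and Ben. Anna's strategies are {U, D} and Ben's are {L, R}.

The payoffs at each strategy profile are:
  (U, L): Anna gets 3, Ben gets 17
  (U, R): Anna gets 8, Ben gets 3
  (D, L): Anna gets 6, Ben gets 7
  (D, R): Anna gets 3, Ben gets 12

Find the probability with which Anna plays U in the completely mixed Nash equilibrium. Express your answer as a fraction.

Let p be the probability that Anna plays U. In a completely mixed equilibrium, Ben must be indifferent between L and R.
Ben's expected payoff from L is 17p + 7(1−p); from R it is 3p + 12(1−p).
Setting these equal: 10p + 7 = −9p + 12, so p = 5/19.

5/19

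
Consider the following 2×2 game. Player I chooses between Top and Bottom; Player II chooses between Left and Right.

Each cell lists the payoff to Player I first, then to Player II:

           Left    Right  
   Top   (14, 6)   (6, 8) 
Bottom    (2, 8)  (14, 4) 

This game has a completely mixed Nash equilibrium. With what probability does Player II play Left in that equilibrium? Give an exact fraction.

2/5

Let y be the probability that Player II plays Left. In a completely mixed equilibrium, Player I must be indifferent between Top and Bottom.
Player I's expected payoff from Top is 14y + 6(1−y); from Bottom it is 2y + 14(1−y).
Setting these equal: 8y + 6 = −12y + 14, so y = 2/5.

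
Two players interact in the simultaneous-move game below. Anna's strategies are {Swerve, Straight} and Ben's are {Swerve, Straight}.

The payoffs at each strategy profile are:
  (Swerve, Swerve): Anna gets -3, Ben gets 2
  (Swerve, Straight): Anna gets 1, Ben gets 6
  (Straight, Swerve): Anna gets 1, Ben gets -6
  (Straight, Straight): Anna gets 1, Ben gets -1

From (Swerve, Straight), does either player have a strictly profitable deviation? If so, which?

Anna at (Swerve, Straight) earns 1; deviating to Straight yields 1 — not better.
Ben earns 6; deviating to Swerve yields 2 — not better.
Neither player can strictly improve; the profile is a Nash equilibrium.

Neither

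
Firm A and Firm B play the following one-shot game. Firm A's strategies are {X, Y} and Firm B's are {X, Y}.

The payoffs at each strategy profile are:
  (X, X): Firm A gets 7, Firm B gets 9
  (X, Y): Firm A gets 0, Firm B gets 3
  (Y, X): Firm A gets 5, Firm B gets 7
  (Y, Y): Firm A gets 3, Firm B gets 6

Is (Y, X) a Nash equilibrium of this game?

No

At (Y, X), Firm A earns 5; switching to X would give 7, so Firm A would deviate.
Firm B earns 7; switching to Y would give 6, so Firm B has no profitable deviation.
Since at least one player can profitably deviate, this is not a Nash equilibrium.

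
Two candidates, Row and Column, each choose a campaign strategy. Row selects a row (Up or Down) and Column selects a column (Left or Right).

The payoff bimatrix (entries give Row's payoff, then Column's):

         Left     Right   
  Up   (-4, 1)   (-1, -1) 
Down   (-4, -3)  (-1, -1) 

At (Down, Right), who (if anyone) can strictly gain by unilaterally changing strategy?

Row at (Down, Right) earns -1; deviating to Up yields -1 — not better.
Column earns -1; deviating to Left yields -3 — not better.
Neither player can strictly improve; the profile is a Nash equilibrium.

Neither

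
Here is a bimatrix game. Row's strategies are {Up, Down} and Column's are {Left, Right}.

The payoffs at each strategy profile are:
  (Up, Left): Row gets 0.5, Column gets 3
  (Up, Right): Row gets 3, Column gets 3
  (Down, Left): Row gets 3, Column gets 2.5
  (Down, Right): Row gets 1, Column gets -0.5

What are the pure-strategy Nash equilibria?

(Up, Left): Row prefers Down (3 > 0.5) — not an equilibrium.
(Up, Right): Row gets 3 ≥ 1 from Down, and Column gets 3 ≥ 3 from Left — Nash equilibrium.
(Down, Left): Row gets 3 ≥ 0.5 from Up, and Column gets 2.5 ≥ -0.5 from Right — Nash equilibrium.
(Down, Right): Row prefers Up (3 > 1); Column prefers Left (2.5 > -0.5) — not an equilibrium.

(Up, Right) and (Down, Left)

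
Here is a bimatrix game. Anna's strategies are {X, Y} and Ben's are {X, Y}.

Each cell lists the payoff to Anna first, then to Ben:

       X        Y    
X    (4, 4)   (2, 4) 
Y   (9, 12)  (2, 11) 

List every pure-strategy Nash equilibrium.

(X, X): Anna prefers Y (9 > 4) — not an equilibrium.
(X, Y): Anna gets 2 ≥ 2 from Y, and Ben gets 4 ≥ 4 from X — Nash equilibrium.
(Y, X): Anna gets 9 ≥ 4 from X, and Ben gets 12 ≥ 11 from Y — Nash equilibrium.
(Y, Y): Ben prefers X (12 > 11) — not an equilibrium.

(X, Y) and (Y, X)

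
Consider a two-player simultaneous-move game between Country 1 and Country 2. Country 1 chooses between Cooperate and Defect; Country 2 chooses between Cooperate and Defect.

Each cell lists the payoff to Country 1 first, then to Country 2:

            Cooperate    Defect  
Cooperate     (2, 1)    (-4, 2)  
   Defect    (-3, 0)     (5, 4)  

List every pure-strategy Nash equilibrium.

(Cooperate, Cooperate): Country 2 prefers Defect (2 > 1) — not an equilibrium.
(Cooperate, Defect): Country 1 prefers Defect (5 > -4) — not an equilibrium.
(Defect, Cooperate): Country 1 prefers Cooperate (2 > -3); Country 2 prefers Defect (4 > 0) — not an equilibrium.
(Defect, Defect): Country 1 gets 5 ≥ -4 from Cooperate, and Country 2 gets 4 ≥ 0 from Cooperate — Nash equilibrium.

(Defect, Defect)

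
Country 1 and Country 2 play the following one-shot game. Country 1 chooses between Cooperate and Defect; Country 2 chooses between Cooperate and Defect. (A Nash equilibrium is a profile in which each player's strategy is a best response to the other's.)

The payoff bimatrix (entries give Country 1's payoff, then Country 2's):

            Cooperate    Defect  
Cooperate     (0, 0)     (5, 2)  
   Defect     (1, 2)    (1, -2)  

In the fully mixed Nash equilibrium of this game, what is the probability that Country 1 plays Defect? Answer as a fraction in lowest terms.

1/3

Let x be the probability that Country 1 plays Cooperate. In a completely mixed equilibrium, Country 2 must be indifferent between Cooperate and Defect.
Country 2's expected payoff from Cooperate is 2(1−x); from Defect it is 2x − 2(1−x).
Setting these equal: −2x + 2 = 4x − 2, so x = 2/3.
Therefore Country 1 plays Defect with probability 1 − 2/3 = 1/3.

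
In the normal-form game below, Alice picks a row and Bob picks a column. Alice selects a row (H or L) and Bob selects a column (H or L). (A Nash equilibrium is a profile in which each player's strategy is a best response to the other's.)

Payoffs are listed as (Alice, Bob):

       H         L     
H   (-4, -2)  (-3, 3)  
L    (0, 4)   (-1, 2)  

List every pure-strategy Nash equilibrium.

(H, H): Alice prefers L (0 > -4); Bob prefers L (3 > -2) — not an equilibrium.
(H, L): Alice prefers L (-1 > -3) — not an equilibrium.
(L, H): Alice gets 0 ≥ -4 from H, and Bob gets 4 ≥ 2 from L — Nash equilibrium.
(L, L): Bob prefers H (4 > 2) — not an equilibrium.

(L, H)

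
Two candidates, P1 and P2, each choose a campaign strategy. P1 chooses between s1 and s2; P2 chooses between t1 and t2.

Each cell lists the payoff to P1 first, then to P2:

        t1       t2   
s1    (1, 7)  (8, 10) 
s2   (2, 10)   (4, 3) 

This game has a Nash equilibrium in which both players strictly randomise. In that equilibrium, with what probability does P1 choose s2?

3/10

Let x be the probability that P1 plays s1. In a completely mixed equilibrium, P2 must be indifferent between t1 and t2.
P2's expected payoff from t1 is 7x + 10(1−x); from t2 it is 10x + 3(1−x).
Setting these equal: −3x + 10 = 7x + 3, so x = 7/10.
Therefore P1 plays s2 with probability 1 − 7/10 = 3/10.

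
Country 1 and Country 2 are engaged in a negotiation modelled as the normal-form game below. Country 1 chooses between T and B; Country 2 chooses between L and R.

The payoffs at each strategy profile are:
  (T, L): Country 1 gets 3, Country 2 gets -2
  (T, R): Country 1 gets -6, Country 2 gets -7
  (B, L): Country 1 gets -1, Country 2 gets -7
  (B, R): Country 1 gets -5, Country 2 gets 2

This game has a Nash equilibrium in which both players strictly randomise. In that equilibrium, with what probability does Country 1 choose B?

5/14

Let p be the probability that Country 1 plays T. In a completely mixed equilibrium, Country 2 must be indifferent between L and R.
Country 2's expected payoff from L is −2p − 7(1−p); from R it is −7p + 2(1−p).
Setting these equal: 5p − 7 = −9p + 2, so p = 9/14.
Therefore Country 1 plays B with probability 1 − 9/14 = 5/14.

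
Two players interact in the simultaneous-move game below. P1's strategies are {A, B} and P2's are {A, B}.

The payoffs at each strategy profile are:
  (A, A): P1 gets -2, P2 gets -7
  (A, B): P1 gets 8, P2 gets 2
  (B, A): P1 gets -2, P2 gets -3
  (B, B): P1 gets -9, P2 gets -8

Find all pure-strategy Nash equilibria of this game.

(A, B) and (B, A)

(A, A): P2 prefers B (2 > -7) — not an equilibrium.
(A, B): P1 gets 8 ≥ -9 from B, and P2 gets 2 ≥ -7 from A — Nash equilibrium.
(B, A): P1 gets -2 ≥ -2 from A, and P2 gets -3 ≥ -8 from B — Nash equilibrium.
(B, B): P1 prefers A (8 > -9); P2 prefers A (-3 > -8) — not an equilibrium.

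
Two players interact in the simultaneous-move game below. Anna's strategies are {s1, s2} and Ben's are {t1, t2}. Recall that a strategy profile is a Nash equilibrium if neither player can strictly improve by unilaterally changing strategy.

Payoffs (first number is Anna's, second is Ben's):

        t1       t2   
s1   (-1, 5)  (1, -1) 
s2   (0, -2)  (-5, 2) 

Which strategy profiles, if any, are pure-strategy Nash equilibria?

(s1, t1): Anna prefers s2 (0 > -1) — not an equilibrium.
(s1, t2): Ben prefers t1 (5 > -1) — not an equilibrium.
(s2, t1): Ben prefers t2 (2 > -2) — not an equilibrium.
(s2, t2): Anna prefers s1 (1 > -5) — not an equilibrium.

none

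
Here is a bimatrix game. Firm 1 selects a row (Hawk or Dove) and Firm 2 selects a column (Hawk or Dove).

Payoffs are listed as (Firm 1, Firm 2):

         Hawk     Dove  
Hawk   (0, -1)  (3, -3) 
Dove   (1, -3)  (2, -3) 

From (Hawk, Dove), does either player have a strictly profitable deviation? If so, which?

Firm 1 at (Hawk, Dove) earns 3; deviating to Dove yields 2 — not better.
Firm 2 earns -3; deviating to Hawk yields -1 — a strict improvement.
Only Firm 2 has a strictly profitable deviation.

Firm 2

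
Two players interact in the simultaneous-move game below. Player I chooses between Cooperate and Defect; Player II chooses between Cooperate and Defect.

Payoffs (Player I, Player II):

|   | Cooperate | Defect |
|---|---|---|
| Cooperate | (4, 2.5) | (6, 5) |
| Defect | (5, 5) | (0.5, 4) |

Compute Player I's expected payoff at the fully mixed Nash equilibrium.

First find q, the probability Player II plays Cooperate, from Player I's indifference between Cooperate and Defect: 4q + 6(1−q) = 5q + 0.5(1−q), giving q = 11/13.
Since Player I is indifferent in equilibrium, Player I's expected payoff equals the payoff from either row against (11/13, 2/13). Using Cooperate: 4(11/13) + 6(2/13) = 56/13.

56/13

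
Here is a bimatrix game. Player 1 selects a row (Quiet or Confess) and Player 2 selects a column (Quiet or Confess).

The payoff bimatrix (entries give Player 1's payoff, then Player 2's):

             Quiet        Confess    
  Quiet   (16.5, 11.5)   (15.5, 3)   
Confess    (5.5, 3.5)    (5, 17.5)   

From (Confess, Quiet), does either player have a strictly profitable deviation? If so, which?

Both

Player 1 at (Confess, Quiet) earns 5.5; deviating to Quiet yields 16.5 — a strict improvement.
Player 2 earns 3.5; deviating to Confess yields 17.5 — a strict improvement.
Both Player 1 and Player 2 have strictly profitable deviations.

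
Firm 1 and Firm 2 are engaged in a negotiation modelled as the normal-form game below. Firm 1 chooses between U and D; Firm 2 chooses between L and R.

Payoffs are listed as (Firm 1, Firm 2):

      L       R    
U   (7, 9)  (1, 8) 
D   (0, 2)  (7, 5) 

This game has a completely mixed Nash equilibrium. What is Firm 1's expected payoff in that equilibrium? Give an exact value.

49/13

First find y, the probability Firm 2 plays L, from Firm 1's indifference between U and D: 7y + (1−y) = 7(1−y), giving y = 6/13.
Since Firm 1 is indifferent in equilibrium, Firm 1's expected payoff equals the payoff from either row against (6/13, 7/13). Using U: 7(6/13) + (7/13) = 49/13.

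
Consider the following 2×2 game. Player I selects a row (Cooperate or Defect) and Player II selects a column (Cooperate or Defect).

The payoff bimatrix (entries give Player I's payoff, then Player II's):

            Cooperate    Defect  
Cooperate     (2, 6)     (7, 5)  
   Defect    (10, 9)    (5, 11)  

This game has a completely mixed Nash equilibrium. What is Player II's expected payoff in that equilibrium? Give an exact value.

7

First find p, the probability Player I plays Cooperate, from Player II's indifference between Cooperate and Defect: 6p + 9(1−p) = 5p + 11(1−p), giving p = 2/3.
Since Player II is indifferent in equilibrium, Player II's expected payoff equals the payoff from either column against (2/3, 1/3). Using Cooperate: 6(2/3) + 9(1/3) = 7.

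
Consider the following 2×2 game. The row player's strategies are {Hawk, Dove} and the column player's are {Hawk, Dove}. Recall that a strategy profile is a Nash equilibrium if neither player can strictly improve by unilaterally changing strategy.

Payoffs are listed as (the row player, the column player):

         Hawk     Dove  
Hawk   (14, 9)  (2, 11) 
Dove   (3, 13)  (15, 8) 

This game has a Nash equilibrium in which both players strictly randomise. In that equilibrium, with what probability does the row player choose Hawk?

5/7

Let x be the probability that the row player plays Hawk. In a completely mixed equilibrium, the column player must be indifferent between Hawk and Dove.
The column player's expected payoff from Hawk is 9x + 13(1−x); from Dove it is 11x + 8(1−x).
Setting these equal: −4x + 13 = 3x + 8, so x = 5/7.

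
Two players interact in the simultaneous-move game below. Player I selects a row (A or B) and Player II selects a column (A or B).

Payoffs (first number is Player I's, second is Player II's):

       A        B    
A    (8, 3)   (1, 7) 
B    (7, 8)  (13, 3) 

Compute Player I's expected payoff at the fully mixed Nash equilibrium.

97/13

First find q, the probability Player II plays A, from Player I's indifference between A and B: 8q + (1−q) = 7q + 13(1−q), giving q = 12/13.
Since Player I is indifferent in equilibrium, Player I's expected payoff equals the payoff from either row against (12/13, 1/13). Using A: 8(12/13) + (1/13) = 97/13.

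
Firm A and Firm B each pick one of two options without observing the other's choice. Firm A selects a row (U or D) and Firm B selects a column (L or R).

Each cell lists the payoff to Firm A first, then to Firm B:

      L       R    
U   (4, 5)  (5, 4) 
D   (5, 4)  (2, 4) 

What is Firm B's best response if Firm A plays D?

Against D, Firm B earns 4 from L and 4 from R.
So either strategy is a best response.

either — both L and R are best responses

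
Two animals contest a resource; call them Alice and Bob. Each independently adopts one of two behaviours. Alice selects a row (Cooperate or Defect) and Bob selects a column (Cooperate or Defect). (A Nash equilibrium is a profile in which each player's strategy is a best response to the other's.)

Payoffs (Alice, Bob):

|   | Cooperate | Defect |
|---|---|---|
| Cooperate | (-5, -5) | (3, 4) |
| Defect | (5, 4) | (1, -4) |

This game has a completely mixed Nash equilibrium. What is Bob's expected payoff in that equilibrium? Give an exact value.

First find x, the probability Alice plays Cooperate, from Bob's indifference between Cooperate and Defect: −5x + 4(1−x) = 4x − 4(1−x), giving x = 8/17.
Since Bob is indifferent in equilibrium, Bob's expected payoff equals the payoff from either column against (8/17, 9/17). Using Cooperate: −5(8/17) + 4(9/17) = -4/17.

-4/17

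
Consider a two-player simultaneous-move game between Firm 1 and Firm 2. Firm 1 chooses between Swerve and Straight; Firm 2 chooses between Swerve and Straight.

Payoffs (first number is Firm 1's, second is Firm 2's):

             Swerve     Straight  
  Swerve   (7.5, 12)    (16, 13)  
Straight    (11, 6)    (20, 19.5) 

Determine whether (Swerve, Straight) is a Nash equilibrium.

No

At (Swerve, Straight), Firm 1 earns 16; switching to Straight would give 20, so Firm 1 would deviate.
Firm 2 earns 13; switching to Swerve would give 12, so Firm 2 has no profitable deviation.
Since at least one player can profitably deviate, this is not a Nash equilibrium.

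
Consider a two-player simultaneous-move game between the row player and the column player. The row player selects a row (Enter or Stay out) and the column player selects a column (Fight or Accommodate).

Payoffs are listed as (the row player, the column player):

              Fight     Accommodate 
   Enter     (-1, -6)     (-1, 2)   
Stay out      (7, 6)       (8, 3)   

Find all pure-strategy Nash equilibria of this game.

(Stay out, Fight)

(Enter, Fight): the row player prefers Stay out (7 > -1); the column player prefers Accommodate (2 > -6) — not an equilibrium.
(Enter, Accommodate): the row player prefers Stay out (8 > -1) — not an equilibrium.
(Stay out, Fight): the row player gets 7 ≥ -1 from Enter, and the column player gets 6 ≥ 3 from Accommodate — Nash equilibrium.
(Stay out, Accommodate): the column player prefers Fight (6 > 3) — not an equilibrium.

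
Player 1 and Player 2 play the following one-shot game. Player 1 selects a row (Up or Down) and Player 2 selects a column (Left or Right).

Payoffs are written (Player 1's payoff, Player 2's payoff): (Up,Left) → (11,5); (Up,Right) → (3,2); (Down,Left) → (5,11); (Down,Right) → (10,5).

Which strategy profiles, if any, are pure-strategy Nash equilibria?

(Up, Left): Player 1 gets 11 ≥ 5 from Down, and Player 2 gets 5 ≥ 2 from Right — Nash equilibrium.
(Up, Right): Player 1 prefers Down (10 > 3); Player 2 prefers Left (5 > 2) — not an equilibrium.
(Down, Left): Player 1 prefers Up (11 > 5) — not an equilibrium.
(Down, Right): Player 2 prefers Left (11 > 5) — not an equilibrium.

(Up, Left)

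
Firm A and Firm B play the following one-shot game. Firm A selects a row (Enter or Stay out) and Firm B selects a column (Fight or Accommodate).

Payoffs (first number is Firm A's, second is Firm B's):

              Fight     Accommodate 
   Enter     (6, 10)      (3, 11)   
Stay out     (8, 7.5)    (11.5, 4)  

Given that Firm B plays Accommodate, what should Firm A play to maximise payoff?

Against Accommodate, Firm A earns 3 from Enter and 11.5 from Stay out.
So Stay out is the best response.

Stay out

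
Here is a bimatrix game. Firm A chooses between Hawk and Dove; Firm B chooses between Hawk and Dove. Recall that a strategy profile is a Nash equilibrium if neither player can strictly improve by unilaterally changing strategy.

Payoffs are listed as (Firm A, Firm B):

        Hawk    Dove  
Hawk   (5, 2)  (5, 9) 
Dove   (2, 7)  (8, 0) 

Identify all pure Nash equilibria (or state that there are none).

(Hawk, Hawk): Firm B prefers Dove (9 > 2) — not an equilibrium.
(Hawk, Dove): Firm A prefers Dove (8 > 5) — not an equilibrium.
(Dove, Hawk): Firm A prefers Hawk (5 > 2) — not an equilibrium.
(Dove, Dove): Firm B prefers Hawk (7 > 0) — not an equilibrium.

none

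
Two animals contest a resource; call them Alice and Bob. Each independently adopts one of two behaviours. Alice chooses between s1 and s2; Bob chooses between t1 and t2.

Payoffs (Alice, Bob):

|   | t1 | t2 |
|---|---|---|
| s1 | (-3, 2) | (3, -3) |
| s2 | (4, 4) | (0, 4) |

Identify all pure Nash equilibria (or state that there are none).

(s2, t1)

(s1, t1): Alice prefers s2 (4 > -3) — not an equilibrium.
(s1, t2): Bob prefers t1 (2 > -3) — not an equilibrium.
(s2, t1): Alice gets 4 ≥ -3 from s1, and Bob gets 4 ≥ 4 from t2 — Nash equilibrium.
(s2, t2): Alice prefers s1 (3 > 0) — not an equilibrium.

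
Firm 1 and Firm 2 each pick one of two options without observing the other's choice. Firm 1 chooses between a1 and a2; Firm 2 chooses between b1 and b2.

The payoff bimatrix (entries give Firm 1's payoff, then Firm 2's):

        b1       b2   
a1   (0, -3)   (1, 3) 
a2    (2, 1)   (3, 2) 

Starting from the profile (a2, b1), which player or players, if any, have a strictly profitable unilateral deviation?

Firm 1 at (a2, b1) earns 2; deviating to a1 yields 0 — not better.
Firm 2 earns 1; deviating to b2 yields 2 — a strict improvement.
Only Firm 2 has a strictly profitable deviation.

Firm 2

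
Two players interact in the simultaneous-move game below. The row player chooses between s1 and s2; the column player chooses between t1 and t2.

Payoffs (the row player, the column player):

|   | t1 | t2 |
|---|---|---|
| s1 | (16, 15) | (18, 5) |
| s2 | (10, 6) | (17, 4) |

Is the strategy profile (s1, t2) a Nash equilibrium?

No

At (s1, t2), the row player earns 18; switching to s2 would give 17, so the row player has no profitable deviation.
The column player earns 5; switching to t1 would give 15, so the column player would deviate.
Since at least one player can profitably deviate, this is not a Nash equilibrium.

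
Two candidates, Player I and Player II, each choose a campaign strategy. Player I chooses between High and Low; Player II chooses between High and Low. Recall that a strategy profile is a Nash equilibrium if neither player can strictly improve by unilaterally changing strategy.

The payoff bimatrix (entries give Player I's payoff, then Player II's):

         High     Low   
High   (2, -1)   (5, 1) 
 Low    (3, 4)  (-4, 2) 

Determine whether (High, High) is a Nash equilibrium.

No

At (High, High), Player I earns 2; switching to Low would give 3, so Player I would deviate.
Player II earns -1; switching to Low would give 1, so Player II would deviate.
Since at least one player can profitably deviate, this is not a Nash equilibrium.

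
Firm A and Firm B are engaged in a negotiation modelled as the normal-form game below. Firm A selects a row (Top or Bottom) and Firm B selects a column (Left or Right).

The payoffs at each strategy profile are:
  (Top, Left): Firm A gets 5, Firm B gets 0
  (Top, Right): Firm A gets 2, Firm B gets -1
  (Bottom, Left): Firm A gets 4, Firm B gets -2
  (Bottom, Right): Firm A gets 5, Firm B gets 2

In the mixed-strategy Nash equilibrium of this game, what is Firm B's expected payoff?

-2/5

First find p, the probability Firm A plays Top, from Firm B's indifference between Left and Right: −2(1−p) = −p + 2(1−p), giving p = 4/5.
Since Firm B is indifferent in equilibrium, Firm B's expected payoff equals the payoff from either column against (4/5, 1/5). Using Left: −2(1/5) = -2/5.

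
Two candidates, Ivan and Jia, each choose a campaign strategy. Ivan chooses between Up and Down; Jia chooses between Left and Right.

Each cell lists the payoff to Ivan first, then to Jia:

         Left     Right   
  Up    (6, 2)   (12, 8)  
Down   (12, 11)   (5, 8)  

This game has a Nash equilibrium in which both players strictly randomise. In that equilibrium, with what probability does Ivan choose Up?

Let x be the probability that Ivan plays Up. In a completely mixed equilibrium, Jia must be indifferent between Left and Right.
Jia's expected payoff from Left is 2x + 11(1−x); from Right it is 8x + 8(1−x).
Setting these equal: −9x + 11 = 8, so x = 1/3.

1/3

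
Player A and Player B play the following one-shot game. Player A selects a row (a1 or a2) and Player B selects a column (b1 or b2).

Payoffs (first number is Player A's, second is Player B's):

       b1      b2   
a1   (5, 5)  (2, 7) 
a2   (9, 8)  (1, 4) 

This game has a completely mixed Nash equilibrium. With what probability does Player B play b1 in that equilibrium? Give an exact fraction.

Let c be the probability that Player B plays b1. In a completely mixed equilibrium, Player A must be indifferent between a1 and a2.
Player A's expected payoff from a1 is 5c + 2(1−c); from a2 it is 9c + (1−c).
Setting these equal: 3c + 2 = 8c + 1, so c = 1/5.

1/5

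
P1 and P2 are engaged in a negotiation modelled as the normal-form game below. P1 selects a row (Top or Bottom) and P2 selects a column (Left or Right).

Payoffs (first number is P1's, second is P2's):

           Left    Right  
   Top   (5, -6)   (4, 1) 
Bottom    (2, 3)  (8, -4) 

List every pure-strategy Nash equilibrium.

(Top, Left): P2 prefers Right (1 > -6) — not an equilibrium.
(Top, Right): P1 prefers Bottom (8 > 4) — not an equilibrium.
(Bottom, Left): P1 prefers Top (5 > 2) — not an equilibrium.
(Bottom, Right): P2 prefers Left (3 > -4) — not an equilibrium.

none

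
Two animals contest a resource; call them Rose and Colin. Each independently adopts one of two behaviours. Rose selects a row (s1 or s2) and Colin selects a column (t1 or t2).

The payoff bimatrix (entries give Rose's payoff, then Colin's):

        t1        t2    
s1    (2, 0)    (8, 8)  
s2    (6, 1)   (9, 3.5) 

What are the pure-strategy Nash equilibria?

(s2, t2)

(s1, t1): Rose prefers s2 (6 > 2); Colin prefers t2 (8 > 0) — not an equilibrium.
(s1, t2): Rose prefers s2 (9 > 8) — not an equilibrium.
(s2, t1): Colin prefers t2 (3.5 > 1) — not an equilibrium.
(s2, t2): Rose gets 9 ≥ 8 from s1, and Colin gets 3.5 ≥ 1 from t1 — Nash equilibrium.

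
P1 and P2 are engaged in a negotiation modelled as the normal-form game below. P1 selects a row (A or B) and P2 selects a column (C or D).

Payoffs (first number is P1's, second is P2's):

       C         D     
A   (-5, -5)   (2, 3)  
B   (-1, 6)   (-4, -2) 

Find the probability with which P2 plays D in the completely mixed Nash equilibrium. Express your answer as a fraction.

2/5

Let c be the probability that P2 plays C. In a completely mixed equilibrium, P1 must be indifferent between A and B.
P1's expected payoff from A is −5c + 2(1−c); from B it is −c − 4(1−c).
Setting these equal: −7c + 2 = 3c − 4, so c = 3/5.
Therefore P2 plays D with probability 1 − 3/5 = 2/5.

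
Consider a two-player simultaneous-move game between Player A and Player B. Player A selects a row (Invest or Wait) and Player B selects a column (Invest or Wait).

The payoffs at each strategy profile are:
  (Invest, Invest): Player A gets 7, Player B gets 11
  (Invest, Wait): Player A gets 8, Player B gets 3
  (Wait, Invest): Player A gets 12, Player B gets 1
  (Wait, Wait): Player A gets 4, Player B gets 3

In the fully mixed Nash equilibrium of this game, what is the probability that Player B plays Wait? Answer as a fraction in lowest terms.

5/9

Let q be the probability that Player B plays Invest. In a completely mixed equilibrium, Player A must be indifferent between Invest and Wait.
Player A's expected payoff from Invest is 7q + 8(1−q); from Wait it is 12q + 4(1−q).
Setting these equal: −q + 8 = 8q + 4, so q = 4/9.
Therefore Player B plays Wait with probability 1 − 4/9 = 5/9.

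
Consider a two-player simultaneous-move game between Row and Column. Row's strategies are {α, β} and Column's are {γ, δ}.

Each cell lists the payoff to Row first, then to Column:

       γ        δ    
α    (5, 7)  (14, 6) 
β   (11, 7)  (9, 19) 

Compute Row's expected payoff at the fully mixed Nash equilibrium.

109/11

First find y, the probability Column plays γ, from Row's indifference between α and β: 5y + 14(1−y) = 11y + 9(1−y), giving y = 5/11.
Since Row is indifferent in equilibrium, Row's expected payoff equals the payoff from either row against (5/11, 6/11). Using α: 5(5/11) + 14(6/11) = 109/11.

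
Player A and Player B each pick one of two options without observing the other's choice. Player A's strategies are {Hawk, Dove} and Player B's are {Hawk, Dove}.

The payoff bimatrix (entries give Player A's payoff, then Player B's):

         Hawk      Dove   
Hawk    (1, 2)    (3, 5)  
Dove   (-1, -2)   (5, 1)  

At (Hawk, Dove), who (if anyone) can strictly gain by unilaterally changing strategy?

Player A at (Hawk, Dove) earns 3; deviating to Dove yields 5 — a strict improvement.
Player B earns 5; deviating to Hawk yields 2 — not better.
Only Player A has a strictly profitable deviation.

Player A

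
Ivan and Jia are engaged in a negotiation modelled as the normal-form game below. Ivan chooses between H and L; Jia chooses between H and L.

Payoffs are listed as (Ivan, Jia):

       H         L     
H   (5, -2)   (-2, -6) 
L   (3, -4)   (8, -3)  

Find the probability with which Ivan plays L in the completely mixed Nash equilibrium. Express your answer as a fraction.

4/5

Let r be the probability that Ivan plays H. In a completely mixed equilibrium, Jia must be indifferent between H and L.
Jia's expected payoff from H is −2r − 4(1−r); from L it is −6r − 3(1−r).
Setting these equal: 2r − 4 = −3r − 3, so r = 1/5.
Therefore Ivan plays L with probability 1 − 1/5 = 4/5.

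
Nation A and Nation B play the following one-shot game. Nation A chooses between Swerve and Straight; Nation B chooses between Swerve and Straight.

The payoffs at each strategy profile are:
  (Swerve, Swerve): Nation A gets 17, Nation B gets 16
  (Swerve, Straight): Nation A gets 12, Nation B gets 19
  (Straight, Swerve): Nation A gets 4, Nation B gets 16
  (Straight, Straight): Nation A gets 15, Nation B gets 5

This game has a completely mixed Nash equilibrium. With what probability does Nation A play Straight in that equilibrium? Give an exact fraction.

3/14

Let r be the probability that Nation A plays Swerve. In a completely mixed equilibrium, Nation B must be indifferent between Swerve and Straight.
Nation B's expected payoff from Swerve is 16r + 16(1−r); from Straight it is 19r + 5(1−r).
Setting these equal: 16 = 14r + 5, so r = 11/14.
Therefore Nation A plays Straight with probability 1 − 11/14 = 3/14.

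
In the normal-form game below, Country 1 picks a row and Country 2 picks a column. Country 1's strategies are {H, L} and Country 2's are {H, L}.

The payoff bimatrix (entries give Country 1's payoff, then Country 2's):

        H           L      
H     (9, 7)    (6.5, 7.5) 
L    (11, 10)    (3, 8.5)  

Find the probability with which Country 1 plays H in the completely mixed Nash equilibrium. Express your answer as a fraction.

3/4

Let r be the probability that Country 1 plays H. In a completely mixed equilibrium, Country 2 must be indifferent between H and L.
Country 2's expected payoff from H is 7r + 10(1−r); from L it is 7.5r + 8.5(1−r).
Setting these equal: −3r + 10 = −r + 8.5, so r = 3/4.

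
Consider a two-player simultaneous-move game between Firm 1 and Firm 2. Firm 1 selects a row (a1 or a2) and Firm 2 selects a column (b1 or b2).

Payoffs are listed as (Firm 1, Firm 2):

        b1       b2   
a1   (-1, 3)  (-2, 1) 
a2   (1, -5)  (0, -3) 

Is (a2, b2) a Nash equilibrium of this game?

Yes

At (a2, b2), Firm 1 earns 0; switching to a1 would give -2, so Firm 1 has no profitable deviation.
Firm 2 earns -3; switching to b1 would give -5, so Firm 2 has no profitable deviation.
Neither player can gain by a unilateral deviation, so this profile is a Nash equilibrium.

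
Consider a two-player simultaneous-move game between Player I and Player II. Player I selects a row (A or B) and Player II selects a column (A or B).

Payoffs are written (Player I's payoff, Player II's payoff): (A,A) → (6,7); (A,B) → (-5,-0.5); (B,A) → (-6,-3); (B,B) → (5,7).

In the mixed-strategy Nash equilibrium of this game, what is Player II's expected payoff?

19/7

First find p, the probability Player I plays A, from Player II's indifference between A and B: 7p − 3(1−p) = −0.5p + 7(1−p), giving p = 4/7.
Since Player II is indifferent in equilibrium, Player II's expected payoff equals the payoff from either column against (4/7, 3/7). Using A: 7(4/7) − 3(3/7) = 19/7.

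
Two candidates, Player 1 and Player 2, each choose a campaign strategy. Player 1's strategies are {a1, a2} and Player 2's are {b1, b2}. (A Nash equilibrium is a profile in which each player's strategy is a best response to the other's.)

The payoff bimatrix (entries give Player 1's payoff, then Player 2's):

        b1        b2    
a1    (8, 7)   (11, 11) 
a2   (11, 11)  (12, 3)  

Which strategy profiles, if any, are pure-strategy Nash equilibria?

(a1, b1): Player 1 prefers a2 (11 > 8); Player 2 prefers b2 (11 > 7) — not an equilibrium.
(a1, b2): Player 1 prefers a2 (12 > 11) — not an equilibrium.
(a2, b1): Player 1 gets 11 ≥ 8 from a1, and Player 2 gets 11 ≥ 3 from b2 — Nash equilibrium.
(a2, b2): Player 2 prefers b1 (11 > 3) — not an equilibrium.

(a2, b1)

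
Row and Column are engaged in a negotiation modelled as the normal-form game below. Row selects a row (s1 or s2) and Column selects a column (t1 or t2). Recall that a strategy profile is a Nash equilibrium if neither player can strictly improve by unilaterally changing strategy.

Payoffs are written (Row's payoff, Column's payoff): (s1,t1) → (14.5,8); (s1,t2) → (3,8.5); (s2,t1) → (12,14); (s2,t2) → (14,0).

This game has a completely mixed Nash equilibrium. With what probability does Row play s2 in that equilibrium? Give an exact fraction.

1/29

Let p be the probability that Row plays s1. In a completely mixed equilibrium, Column must be indifferent between t1 and t2.
Column's expected payoff from t1 is 8p + 14(1−p); from t2 it is 8.5p.
Setting these equal: −6p + 14 = 8.5p, so p = 28/29.
Therefore Row plays s2 with probability 1 − 28/29 = 1/29.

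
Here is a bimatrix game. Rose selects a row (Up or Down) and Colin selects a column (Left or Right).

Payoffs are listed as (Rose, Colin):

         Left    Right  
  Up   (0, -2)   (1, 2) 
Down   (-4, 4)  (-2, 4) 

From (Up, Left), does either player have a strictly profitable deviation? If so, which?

Colin

Rose at (Up, Left) earns 0; deviating to Down yields -4 — not better.
Colin earns -2; deviating to Right yields 2 — a strict improvement.
Only Colin has a strictly profitable deviation.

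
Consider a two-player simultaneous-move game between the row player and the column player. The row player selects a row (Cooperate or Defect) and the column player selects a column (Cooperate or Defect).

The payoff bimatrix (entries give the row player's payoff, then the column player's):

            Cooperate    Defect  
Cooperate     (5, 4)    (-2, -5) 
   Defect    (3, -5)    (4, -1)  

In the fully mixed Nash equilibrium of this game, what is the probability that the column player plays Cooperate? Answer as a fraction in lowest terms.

3/4

Let c be the probability that the column player plays Cooperate. In a completely mixed equilibrium, the row player must be indifferent between Cooperate and Defect.
The row player's expected payoff from Cooperate is 5c − 2(1−c); from Defect it is 3c + 4(1−c).
Setting these equal: 7c − 2 = −c + 4, so c = 3/4.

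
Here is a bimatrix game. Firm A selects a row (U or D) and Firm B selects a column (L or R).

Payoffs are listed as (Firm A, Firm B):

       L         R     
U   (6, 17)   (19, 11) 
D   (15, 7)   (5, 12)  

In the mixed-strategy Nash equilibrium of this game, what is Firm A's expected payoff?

First find q, the probability Firm B plays L, from Firm A's indifference between U and D: 6q + 19(1−q) = 15q + 5(1−q), giving q = 14/23.
Since Firm A is indifferent in equilibrium, Firm A's expected payoff equals the payoff from either row against (14/23, 9/23). Using U: 6(14/23) + 19(9/23) = 255/23.

255/23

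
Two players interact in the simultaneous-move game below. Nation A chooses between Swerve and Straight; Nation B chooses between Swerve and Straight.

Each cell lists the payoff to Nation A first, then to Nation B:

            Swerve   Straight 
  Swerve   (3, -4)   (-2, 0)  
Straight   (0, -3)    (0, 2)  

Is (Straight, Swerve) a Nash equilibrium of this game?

At (Straight, Swerve), Nation A earns 0; switching to Swerve would give 3, so Nation A would deviate.
Nation B earns -3; switching to Straight would give 2, so Nation B would deviate.
Since at least one player can profitably deviate, this is not a Nash equilibrium.

No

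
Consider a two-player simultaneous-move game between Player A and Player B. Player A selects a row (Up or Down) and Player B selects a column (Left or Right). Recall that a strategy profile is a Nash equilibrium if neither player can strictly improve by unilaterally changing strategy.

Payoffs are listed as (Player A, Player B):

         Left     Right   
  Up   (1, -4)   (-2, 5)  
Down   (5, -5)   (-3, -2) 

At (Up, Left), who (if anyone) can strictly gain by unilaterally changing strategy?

Player A at (Up, Left) earns 1; deviating to Down yields 5 — a strict improvement.
Player B earns -4; deviating to Right yields 5 — a strict improvement.
Both Player A and Player B have strictly profitable deviations.

Both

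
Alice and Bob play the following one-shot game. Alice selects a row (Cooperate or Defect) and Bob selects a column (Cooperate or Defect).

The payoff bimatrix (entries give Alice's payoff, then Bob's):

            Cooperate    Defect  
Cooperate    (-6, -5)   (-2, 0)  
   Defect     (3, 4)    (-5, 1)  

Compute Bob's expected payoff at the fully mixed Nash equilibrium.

First find p, the probability Alice plays Cooperate, from Bob's indifference between Cooperate and Defect: −5p + 4(1−p) = (1−p), giving p = 3/8.
Since Bob is indifferent in equilibrium, Bob's expected payoff equals the payoff from either column against (3/8, 5/8). Using Cooperate: −5(3/8) + 4(5/8) = 5/8.

5/8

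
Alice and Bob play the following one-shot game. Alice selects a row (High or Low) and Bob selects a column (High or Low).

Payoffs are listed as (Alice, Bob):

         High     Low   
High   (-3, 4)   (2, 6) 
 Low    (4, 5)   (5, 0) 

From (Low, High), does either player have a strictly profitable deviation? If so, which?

Alice at (Low, High) earns 4; deviating to High yields -3 — not better.
Bob earns 5; deviating to Low yields 0 — not better.
Neither player can strictly improve; the profile is a Nash equilibrium.

Neither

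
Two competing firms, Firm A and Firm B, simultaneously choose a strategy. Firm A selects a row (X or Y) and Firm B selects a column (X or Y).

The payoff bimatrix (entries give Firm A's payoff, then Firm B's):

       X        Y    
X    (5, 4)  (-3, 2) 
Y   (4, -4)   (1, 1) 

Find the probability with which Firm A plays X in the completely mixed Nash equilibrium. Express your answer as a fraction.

Let r be the probability that Firm A plays X. In a completely mixed equilibrium, Firm B must be indifferent between X and Y.
Firm B's expected payoff from X is 4r − 4(1−r); from Y it is 2r + (1−r).
Setting these equal: 8r − 4 = r + 1, so r = 5/7.

5/7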